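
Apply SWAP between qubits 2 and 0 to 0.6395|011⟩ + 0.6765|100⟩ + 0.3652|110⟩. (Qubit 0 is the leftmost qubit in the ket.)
0.6765|001⟩ + 0.3652|011⟩ + 0.6395|110⟩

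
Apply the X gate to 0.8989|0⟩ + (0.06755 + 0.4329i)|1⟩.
(0.06755 + 0.4329i)|0⟩ + 0.8989|1⟩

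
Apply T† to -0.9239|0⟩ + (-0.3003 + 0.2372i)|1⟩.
-0.9239|0⟩ + (-0.04462 + 0.3801i)|1⟩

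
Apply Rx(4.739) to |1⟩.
-0.6976i|0⟩ - 0.7165|1⟩

Rx(4.739) = [[cos(θ/2), −i·sin(θ/2)], [−i·sin(θ/2), cos(θ/2)]]; θ = 4.739, cos(θ/2) ≈ -0.716452, sin(θ/2) ≈ 0.697636.
With a = amp(|0⟩) = 0 and b = amp(|1⟩) = 1:
new amp(|0⟩) = (-0.716452)·a + (-0.697636i)·b = -0.6976i
new amp(|1⟩) = (-0.697636i)·a + (-0.716452)·b = -0.7165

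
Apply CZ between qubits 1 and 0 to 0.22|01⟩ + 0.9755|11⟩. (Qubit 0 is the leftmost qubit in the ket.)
0.22|01⟩ - 0.9755|11⟩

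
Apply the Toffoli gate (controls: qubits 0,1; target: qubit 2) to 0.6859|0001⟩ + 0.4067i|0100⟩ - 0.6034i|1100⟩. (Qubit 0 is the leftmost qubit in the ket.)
0.6859|0001⟩ + 0.4067i|0100⟩ - 0.6034i|1110⟩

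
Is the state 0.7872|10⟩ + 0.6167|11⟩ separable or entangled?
Separable

Writing the state as a|00⟩ + b|01⟩ + c|10⟩ + d|11⟩, it is a product state iff ad − bc = 0.
Here (a, b, c, d) = (0, 0, 0.7872, 0.6167): ad − bc = (0)(0.6167) − (0)(0.7872) = 0, so the state is separable.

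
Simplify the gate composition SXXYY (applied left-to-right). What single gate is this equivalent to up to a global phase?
S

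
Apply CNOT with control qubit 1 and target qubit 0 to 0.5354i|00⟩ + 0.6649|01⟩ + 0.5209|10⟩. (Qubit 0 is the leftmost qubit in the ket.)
0.5354i|00⟩ + 0.5209|10⟩ + 0.6649|11⟩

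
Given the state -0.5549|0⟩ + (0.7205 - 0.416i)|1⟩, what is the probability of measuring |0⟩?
0.3079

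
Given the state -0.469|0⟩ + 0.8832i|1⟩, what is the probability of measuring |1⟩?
0.78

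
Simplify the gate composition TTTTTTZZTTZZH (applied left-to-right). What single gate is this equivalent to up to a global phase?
H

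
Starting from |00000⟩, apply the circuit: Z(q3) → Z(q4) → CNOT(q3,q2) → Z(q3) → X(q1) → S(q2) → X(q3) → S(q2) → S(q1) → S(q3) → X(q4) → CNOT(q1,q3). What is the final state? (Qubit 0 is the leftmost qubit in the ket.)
-|01001⟩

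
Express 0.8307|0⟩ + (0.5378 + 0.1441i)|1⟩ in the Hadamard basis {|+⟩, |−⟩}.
(0.9677 + 0.1019i)|+⟩ + (0.2071 - 0.1019i)|−⟩

With |ψ⟩ = α|0⟩ + β|1⟩, the Hadamard-basis coefficients are ⟨+|ψ⟩ = (α + β)/√2 and ⟨−|ψ⟩ = (α − β)/√2.
Here α = 0.8307, β = (0.5378 + 0.1441i): (α + β)/√2 = (0.9677 + 0.1019i), (α − β)/√2 = (0.2071 - 0.1019i).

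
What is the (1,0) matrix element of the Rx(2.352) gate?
-0.9231i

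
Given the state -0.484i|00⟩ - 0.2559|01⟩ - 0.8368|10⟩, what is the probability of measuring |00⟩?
0.2343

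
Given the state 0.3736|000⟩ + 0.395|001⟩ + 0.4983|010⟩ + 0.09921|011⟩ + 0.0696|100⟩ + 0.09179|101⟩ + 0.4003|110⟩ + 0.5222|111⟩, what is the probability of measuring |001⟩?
0.156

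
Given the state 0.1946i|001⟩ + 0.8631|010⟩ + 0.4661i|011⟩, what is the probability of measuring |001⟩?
0.03787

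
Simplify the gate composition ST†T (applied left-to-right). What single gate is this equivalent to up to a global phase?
S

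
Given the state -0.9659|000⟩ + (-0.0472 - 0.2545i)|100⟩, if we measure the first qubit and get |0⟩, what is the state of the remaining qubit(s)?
-|00⟩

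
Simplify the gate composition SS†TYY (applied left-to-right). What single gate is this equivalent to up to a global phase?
T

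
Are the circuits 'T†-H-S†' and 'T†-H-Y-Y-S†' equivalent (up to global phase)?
Yes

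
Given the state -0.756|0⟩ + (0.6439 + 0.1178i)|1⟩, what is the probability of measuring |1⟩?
0.4285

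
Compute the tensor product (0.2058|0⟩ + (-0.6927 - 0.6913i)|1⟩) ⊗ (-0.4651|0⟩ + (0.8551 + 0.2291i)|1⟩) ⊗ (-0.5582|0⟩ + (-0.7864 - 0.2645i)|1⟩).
0.05343|000⟩ + (0.07527 + 0.02532i)|001⟩ + (-0.09823 - 0.02632i)|010⟩ + (-0.1259 - 0.08362i)|011⟩ + (-0.1798 - 0.1795i)|100⟩ + (-0.1683 - 0.3381i)|101⟩ + (0.2422 + 0.4186i)|110⟩ + (0.1429 + 0.7044i)|111⟩

amp(|b₁b₂…⟩) = product of the factor amplitudes for bits b₁, b₂, …; only kets whose every factor amplitude is nonzero survive.
|000⟩: (0.2058)(-0.4651)(-0.5582) = 0.05343
|001⟩: (0.2058)(-0.4651)(-0.7864 - 0.2645i) = (0.07527 + 0.02532i)
|010⟩: (0.2058)(0.8551 + 0.2291i)(-0.5582) = (-0.09823 - 0.02632i)
|011⟩: (0.2058)(0.8551 + 0.2291i)(-0.7864 - 0.2645i) = (-0.1259 - 0.08362i)
|100⟩: (-0.6927 - 0.6913i)(-0.4651)(-0.5582) = (-0.1798 - 0.1795i)
|101⟩: (-0.6927 - 0.6913i)(-0.4651)(-0.7864 - 0.2645i) = (-0.1683 - 0.3381i)
|110⟩: (-0.6927 - 0.6913i)(0.8551 + 0.2291i)(-0.5582) = (0.2422 + 0.4186i)
|111⟩: (-0.6927 - 0.6913i)(0.8551 + 0.2291i)(-0.7864 - 0.2645i) = (0.1429 + 0.7044i)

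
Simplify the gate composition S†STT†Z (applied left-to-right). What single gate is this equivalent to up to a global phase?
Z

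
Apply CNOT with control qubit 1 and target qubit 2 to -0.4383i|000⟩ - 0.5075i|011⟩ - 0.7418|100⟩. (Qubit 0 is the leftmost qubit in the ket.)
-0.4383i|000⟩ - 0.5075i|010⟩ - 0.7418|100⟩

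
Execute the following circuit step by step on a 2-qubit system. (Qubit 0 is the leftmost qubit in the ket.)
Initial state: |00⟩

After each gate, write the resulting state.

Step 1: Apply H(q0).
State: 1/√2|00⟩ + 1/√2|10⟩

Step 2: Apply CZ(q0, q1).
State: 1/√2|00⟩ + 1/√2|10⟩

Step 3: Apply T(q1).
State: 1/√2|00⟩ + 1/√2|10⟩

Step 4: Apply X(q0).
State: 1/√2|00⟩ + 1/√2|10⟩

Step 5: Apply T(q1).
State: 1/√2|00⟩ + 1/√2|10⟩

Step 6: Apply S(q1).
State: 1/√2|00⟩ + 1/√2|10⟩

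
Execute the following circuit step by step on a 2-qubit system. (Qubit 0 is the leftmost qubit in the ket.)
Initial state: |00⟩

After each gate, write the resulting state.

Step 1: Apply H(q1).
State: 1/√2|00⟩ + 1/√2|01⟩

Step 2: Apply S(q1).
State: 1/√2|00⟩ + (1/√2)i|01⟩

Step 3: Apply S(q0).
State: 1/√2|00⟩ + (1/√2)i|01⟩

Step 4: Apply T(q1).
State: 1/√2|00⟩ + (-1/2 + (1/2)i)|01⟩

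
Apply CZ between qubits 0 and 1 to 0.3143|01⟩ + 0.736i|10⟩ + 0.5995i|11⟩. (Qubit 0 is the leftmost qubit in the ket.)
0.3143|01⟩ + 0.736i|10⟩ - 0.5995i|11⟩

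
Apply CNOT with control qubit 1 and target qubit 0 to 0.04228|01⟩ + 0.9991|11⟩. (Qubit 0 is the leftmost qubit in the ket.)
0.9991|01⟩ + 0.04228|11⟩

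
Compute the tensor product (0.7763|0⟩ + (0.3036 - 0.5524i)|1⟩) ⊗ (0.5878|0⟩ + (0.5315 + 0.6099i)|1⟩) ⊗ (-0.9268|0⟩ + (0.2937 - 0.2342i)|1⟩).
-0.4229|000⟩ + (0.134 - 0.1069i)|001⟩ + (-0.3824 - 0.4388i)|010⟩ + (0.2321 + 0.04243i)|011⟩ + (-0.1654 + 0.3009i)|100⟩ + (-0.02363 - 0.1372i)|101⟩ + (-0.4618 + 0.1005i)|110⟩ + (0.1209 - 0.1485i)|111⟩

amp(|b₁b₂…⟩) = product of the factor amplitudes for bits b₁, b₂, …; only kets whose every factor amplitude is nonzero survive.
|000⟩: (0.7763)(0.5878)(-0.9268) = -0.4229
|001⟩: (0.7763)(0.5878)(0.2937 - 0.2342i) = (0.134 - 0.1069i)
|010⟩: (0.7763)(0.5315 + 0.6099i)(-0.9268) = (-0.3824 - 0.4388i)
|011⟩: (0.7763)(0.5315 + 0.6099i)(0.2937 - 0.2342i) = (0.2321 + 0.04243i)
|100⟩: (0.3036 - 0.5524i)(0.5878)(-0.9268) = (-0.1654 + 0.3009i)
|101⟩: (0.3036 - 0.5524i)(0.5878)(0.2937 - 0.2342i) = (-0.02363 - 0.1372i)
|110⟩: (0.3036 - 0.5524i)(0.5315 + 0.6099i)(-0.9268) = (-0.4618 + 0.1005i)
|111⟩: (0.3036 - 0.5524i)(0.5315 + 0.6099i)(0.2937 - 0.2342i) = (0.1209 - 0.1485i)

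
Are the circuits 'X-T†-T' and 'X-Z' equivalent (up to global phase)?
No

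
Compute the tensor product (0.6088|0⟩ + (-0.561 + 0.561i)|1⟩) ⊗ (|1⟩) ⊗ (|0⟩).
0.6088|010⟩ + (-0.561 + 0.561i)|110⟩

amp(|b₁b₂…⟩) = product of the factor amplitudes for bits b₁, b₂, …; only kets whose every factor amplitude is nonzero survive.
|010⟩: (0.6088)(1)(1) = 0.6088
|110⟩: (-0.561 + 0.561i)(1)(1) = (-0.561 + 0.561i)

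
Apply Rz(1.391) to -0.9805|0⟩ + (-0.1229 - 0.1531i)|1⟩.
(-0.7528 + 0.6283i)|0⟩ + (0.003747 - 0.1963i)|1⟩

Rz(1.391) = [[e^(−iθ/2), 0], [0, e^(iθ/2)]] with e^(±iθ/2) = cos(θ/2) ± i·sin(θ/2); θ = 1.391, cos(θ/2) ≈ 0.767733, sin(θ/2) ≈ 0.640769.
With a = amp(|0⟩) = -0.9805 and b = amp(|1⟩) = (-0.1229 - 0.1531i):
new amp(|0⟩) = (0.767733 - 0.640769i)·a = (-0.7528 + 0.6283i)
new amp(|1⟩) = (0.767733 + 0.640769i)·b = (0.003747 - 0.1963i)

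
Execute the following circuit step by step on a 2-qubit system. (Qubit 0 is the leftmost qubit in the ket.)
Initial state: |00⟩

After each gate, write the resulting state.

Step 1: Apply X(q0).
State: |10⟩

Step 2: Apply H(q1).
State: 1/√2|10⟩ + 1/√2|11⟩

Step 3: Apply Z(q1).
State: 1/√2|10⟩ - 1/√2|11⟩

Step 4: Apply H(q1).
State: |11⟩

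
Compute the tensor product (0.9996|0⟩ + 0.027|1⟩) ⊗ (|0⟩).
0.9996|00⟩ + 0.027|10⟩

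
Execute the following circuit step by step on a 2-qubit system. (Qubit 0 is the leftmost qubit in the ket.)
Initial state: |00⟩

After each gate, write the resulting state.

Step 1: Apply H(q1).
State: 1/√2|00⟩ + 1/√2|01⟩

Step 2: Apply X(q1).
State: 1/√2|00⟩ + 1/√2|01⟩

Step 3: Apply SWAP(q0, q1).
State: 1/√2|00⟩ + 1/√2|10⟩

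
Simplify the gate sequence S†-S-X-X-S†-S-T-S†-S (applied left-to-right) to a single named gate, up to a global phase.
T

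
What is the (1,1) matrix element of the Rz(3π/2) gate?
(-1/√2 + (1/√2)i)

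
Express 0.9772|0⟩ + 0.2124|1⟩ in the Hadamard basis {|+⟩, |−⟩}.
0.8412|+⟩ + 0.5408|−⟩

With |ψ⟩ = α|0⟩ + β|1⟩, the Hadamard-basis coefficients are ⟨+|ψ⟩ = (α + β)/√2 and ⟨−|ψ⟩ = (α − β)/√2.
Here α = 0.9772, β = 0.2124: (α + β)/√2 = 0.8412, (α − β)/√2 = 0.5408.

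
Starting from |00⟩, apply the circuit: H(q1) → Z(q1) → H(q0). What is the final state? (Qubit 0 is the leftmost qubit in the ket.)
1/2|00⟩ - 1/2|01⟩ + 1/2|10⟩ - 1/2|11⟩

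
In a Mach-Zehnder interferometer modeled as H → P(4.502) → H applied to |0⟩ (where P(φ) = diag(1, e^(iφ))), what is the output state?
(0.3956 - 0.489i)|0⟩ + (0.6044 + 0.489i)|1⟩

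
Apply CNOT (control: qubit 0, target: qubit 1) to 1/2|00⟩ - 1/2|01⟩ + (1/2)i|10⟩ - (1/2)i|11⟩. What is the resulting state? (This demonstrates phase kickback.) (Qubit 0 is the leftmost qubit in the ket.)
1/2|00⟩ - 1/2|01⟩ - (1/2)i|10⟩ + (1/2)i|11⟩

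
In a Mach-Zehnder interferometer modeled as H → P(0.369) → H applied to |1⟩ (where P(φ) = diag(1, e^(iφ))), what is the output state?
(0.03366 - 0.1803i)|0⟩ + (0.9663 + 0.1803i)|1⟩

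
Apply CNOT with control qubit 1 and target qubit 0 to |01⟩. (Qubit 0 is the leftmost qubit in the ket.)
|11⟩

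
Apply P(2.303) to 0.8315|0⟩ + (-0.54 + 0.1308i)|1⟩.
0.8315|0⟩ + (0.2637 - 0.489i)|1⟩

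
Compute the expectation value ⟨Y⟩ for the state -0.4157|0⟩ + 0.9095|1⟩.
0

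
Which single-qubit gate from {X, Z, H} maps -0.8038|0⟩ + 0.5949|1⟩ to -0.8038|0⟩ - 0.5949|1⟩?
Z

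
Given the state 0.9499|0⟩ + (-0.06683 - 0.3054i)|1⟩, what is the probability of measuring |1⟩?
0.09774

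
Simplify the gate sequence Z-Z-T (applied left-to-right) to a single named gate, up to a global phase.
T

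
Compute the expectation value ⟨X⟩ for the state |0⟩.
0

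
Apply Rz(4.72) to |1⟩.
(-0.7098 + 0.7044i)|1⟩

Rz(4.72) = [[e^(−iθ/2), 0], [0, e^(iθ/2)]] with e^(±iθ/2) = cos(θ/2) ± i·sin(θ/2); θ = 4.72, cos(θ/2) ≈ -0.709793, sin(θ/2) ≈ 0.704411.
With a = amp(|0⟩) = 0 and b = amp(|1⟩) = 1:
new amp(|0⟩) = (-0.709793 - 0.704411i)·a = 0
new amp(|1⟩) = (-0.709793 + 0.704411i)·b = (-0.7098 + 0.7044i)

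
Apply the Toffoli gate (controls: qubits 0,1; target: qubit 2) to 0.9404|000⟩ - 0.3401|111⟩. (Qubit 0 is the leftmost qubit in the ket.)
0.9404|000⟩ - 0.3401|110⟩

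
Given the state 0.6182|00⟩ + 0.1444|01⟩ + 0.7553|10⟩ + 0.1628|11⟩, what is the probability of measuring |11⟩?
0.0265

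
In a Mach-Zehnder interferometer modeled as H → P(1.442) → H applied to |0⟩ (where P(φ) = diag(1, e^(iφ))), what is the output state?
(0.5642 + 0.4959i)|0⟩ + (0.4358 - 0.4959i)|1⟩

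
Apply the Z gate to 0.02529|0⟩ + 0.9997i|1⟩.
0.02529|0⟩ - 0.9997i|1⟩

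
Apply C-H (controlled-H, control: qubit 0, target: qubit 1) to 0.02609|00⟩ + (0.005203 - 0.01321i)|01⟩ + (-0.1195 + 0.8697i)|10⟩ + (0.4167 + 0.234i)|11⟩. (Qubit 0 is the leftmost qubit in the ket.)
0.02609|00⟩ + (0.005203 - 0.01321i)|01⟩ + (0.2102 + 0.7804i)|10⟩ + (-0.3792 + 0.4495i)|11⟩

C-H leaves the control-|0⟩ kets |00⟩, |01⟩ unchanged and applies H to qubit 1 on the control-|1⟩ pair (|10⟩, |11⟩).
H = [[1/√2, 1/√2], [1/√2, -1/√2]].
With a = amp(|10⟩) = (-0.1195 + 0.8697i) and b = amp(|11⟩) = (0.4167 + 0.234i):
new amp(|10⟩) = (1/√2)·a + (1/√2)·b = (0.2102 + 0.7804i)
new amp(|11⟩) = (1/√2)·a + (-1/√2)·b = (-0.3792 + 0.4495i)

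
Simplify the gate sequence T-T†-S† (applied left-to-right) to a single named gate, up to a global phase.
S†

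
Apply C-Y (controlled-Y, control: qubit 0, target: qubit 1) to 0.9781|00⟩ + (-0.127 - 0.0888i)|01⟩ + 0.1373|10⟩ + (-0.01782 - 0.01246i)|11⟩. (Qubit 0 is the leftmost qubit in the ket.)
0.9781|00⟩ + (-0.127 - 0.0888i)|01⟩ + (-0.01246 + 0.01782i)|10⟩ + 0.1373i|11⟩

C-Y leaves the control-|0⟩ kets |00⟩, |01⟩ unchanged and applies Y to qubit 1 on the control-|1⟩ pair (|10⟩, |11⟩).
Y = [[0, -i], [i, 0]].
With a = amp(|10⟩) = 0.1373 and b = amp(|11⟩) = (-0.01782 - 0.01246i):
new amp(|10⟩) = (-i)·b = (-0.01246 + 0.01782i)
new amp(|11⟩) = (i)·a = 0.1373i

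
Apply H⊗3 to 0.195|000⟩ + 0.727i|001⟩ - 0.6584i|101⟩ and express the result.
(0.06894 + 0.02425i)|000⟩ + (0.06894 - 0.02425i)|001⟩ + (0.06894 + 0.02425i)|010⟩ + (0.06894 - 0.02425i)|011⟩ + (0.06894 + 0.4898i)|100⟩ + (0.06894 - 0.4898i)|101⟩ + (0.06894 + 0.4898i)|110⟩ + (0.06894 - 0.4898i)|111⟩

H⊗3 gives amp(|y⟩) = (1/2√2) Σ_x (−1)^(x·y) amp(|x⟩), where x·y is the number of positions in which both x and y have a 1.
|000⟩: (0.195 + 0.727i - 0.6584i)/(2√2) = (0.06894 + 0.02425i)
|001⟩: (0.195 - 0.727i + 0.6584i)/(2√2) = (0.06894 - 0.02425i)
|010⟩: (0.195 + 0.727i - 0.6584i)/(2√2) = (0.06894 + 0.02425i)
|011⟩: (0.195 - 0.727i + 0.6584i)/(2√2) = (0.06894 - 0.02425i)
|100⟩: (0.195 + 0.727i + 0.6584i)/(2√2) = (0.06894 + 0.4898i)
|101⟩: (0.195 - 0.727i - 0.6584i)/(2√2) = (0.06894 - 0.4898i)
|110⟩: (0.195 + 0.727i + 0.6584i)/(2√2) = (0.06894 + 0.4898i)
|111⟩: (0.195 - 0.727i - 0.6584i)/(2√2) = (0.06894 - 0.4898i)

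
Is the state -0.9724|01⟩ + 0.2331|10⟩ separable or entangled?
Entangled

Writing the state as a|00⟩ + b|01⟩ + c|10⟩ + d|11⟩, it is a product state iff ad − bc = 0.
Here (a, b, c, d) = (0, -0.9724, 0.2331, 0): ad − bc = (0)(0) − (-0.9724)(0.2331) = 0.2267 ≠ 0, so the state is entangled.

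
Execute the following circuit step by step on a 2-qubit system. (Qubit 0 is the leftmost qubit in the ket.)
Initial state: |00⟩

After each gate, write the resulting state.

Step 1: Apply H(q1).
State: 1/√2|00⟩ + 1/√2|01⟩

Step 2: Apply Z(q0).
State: 1/√2|00⟩ + 1/√2|01⟩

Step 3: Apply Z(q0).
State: 1/√2|00⟩ + 1/√2|01⟩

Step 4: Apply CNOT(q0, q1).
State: 1/√2|00⟩ + 1/√2|01⟩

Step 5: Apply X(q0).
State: 1/√2|10⟩ + 1/√2|11⟩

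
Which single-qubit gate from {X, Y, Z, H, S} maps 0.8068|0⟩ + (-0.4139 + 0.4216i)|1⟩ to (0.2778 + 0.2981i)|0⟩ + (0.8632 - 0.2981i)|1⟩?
H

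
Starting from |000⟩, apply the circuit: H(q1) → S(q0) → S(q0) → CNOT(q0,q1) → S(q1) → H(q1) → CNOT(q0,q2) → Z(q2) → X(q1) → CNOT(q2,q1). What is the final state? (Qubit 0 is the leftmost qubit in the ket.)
(1/2 - (1/2)i)|000⟩ + (1/2 + (1/2)i)|010⟩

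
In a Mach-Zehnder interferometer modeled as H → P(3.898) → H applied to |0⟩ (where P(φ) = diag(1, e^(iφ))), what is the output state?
(0.1363 - 0.3432i)|0⟩ + (0.8637 + 0.3432i)|1⟩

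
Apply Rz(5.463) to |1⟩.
(-0.9171 + 0.3987i)|1⟩

Rz(5.463) = [[e^(−iθ/2), 0], [0, e^(iθ/2)]] with e^(±iθ/2) = cos(θ/2) ± i·sin(θ/2); θ = 5.463, cos(θ/2) ≈ -0.917084, sin(θ/2) ≈ 0.398694.
With a = amp(|0⟩) = 0 and b = amp(|1⟩) = 1:
new amp(|0⟩) = (-0.917084 - 0.398694i)·a = 0
new amp(|1⟩) = (-0.917084 + 0.398694i)·b = (-0.9171 + 0.3987i)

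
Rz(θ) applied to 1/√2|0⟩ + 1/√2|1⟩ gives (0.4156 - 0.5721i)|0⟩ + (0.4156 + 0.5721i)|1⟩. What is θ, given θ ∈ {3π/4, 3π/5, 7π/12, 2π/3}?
3π/5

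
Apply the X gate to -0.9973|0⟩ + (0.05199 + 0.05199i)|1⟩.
(0.05199 + 0.05199i)|0⟩ - 0.9973|1⟩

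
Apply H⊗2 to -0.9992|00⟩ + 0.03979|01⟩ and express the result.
-0.4797|00⟩ - 0.5195|01⟩ - 0.4797|10⟩ - 0.5195|11⟩

H⊗2 gives amp(|y⟩) = (1/2) Σ_x (−1)^(x·y) amp(|x⟩), where x·y is the number of positions in which both x and y have a 1.
|00⟩: (-0.9992 + 0.03979)/2 = -0.4797
|01⟩: (-0.9992 - 0.03979)/2 = -0.5195
|10⟩: (-0.9992 + 0.03979)/2 = -0.4797
|11⟩: (-0.9992 - 0.03979)/2 = -0.5195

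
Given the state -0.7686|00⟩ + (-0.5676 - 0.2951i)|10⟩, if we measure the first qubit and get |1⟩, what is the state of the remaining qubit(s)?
(-0.8873 - 0.4613i)|0⟩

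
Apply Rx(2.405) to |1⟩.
-0.9329i|0⟩ + 0.36|1⟩

Rx(2.405) = [[cos(θ/2), −i·sin(θ/2)], [−i·sin(θ/2), cos(θ/2)]]; θ = 2.405, cos(θ/2) ≈ 0.360027, sin(θ/2) ≈ 0.932942.
With a = amp(|0⟩) = 0 and b = amp(|1⟩) = 1:
new amp(|0⟩) = (0.360027)·a + (-0.932942i)·b = -0.9329i
new amp(|1⟩) = (-0.932942i)·a + (0.360027)·b = 0.36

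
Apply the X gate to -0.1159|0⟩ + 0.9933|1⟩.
0.9933|0⟩ - 0.1159|1⟩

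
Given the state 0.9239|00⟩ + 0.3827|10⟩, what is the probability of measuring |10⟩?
0.1465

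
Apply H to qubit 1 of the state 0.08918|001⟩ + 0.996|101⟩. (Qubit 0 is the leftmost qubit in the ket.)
0.06306|001⟩ + 0.06306|011⟩ + 0.7043|101⟩ + 0.7043|111⟩

H on qubit 1 mixes each pair of kets that differ only in qubit 1: amplitudes (a, b) of (|…0…⟩, |…1…⟩) become ((a + b)/√2, (a − b)/√2). Kets absent from the input have amplitude 0.
(|001⟩, |011⟩): (a, b) = (0.08918, 0) → (0.06306, 0.06306)
(|101⟩, |111⟩): (a, b) = (0.996, 0) → (0.7043, 0.7043)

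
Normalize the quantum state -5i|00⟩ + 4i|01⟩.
-0.7809i|00⟩ + 0.6247i|01⟩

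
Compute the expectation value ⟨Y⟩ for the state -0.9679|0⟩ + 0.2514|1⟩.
0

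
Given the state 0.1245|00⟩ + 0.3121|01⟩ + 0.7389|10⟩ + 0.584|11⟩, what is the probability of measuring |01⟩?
0.09741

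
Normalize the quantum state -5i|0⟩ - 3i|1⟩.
-0.8575i|0⟩ - 0.5145i|1⟩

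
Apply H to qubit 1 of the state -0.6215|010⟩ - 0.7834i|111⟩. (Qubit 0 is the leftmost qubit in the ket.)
-0.4395|000⟩ + 0.4395|010⟩ - 0.5539i|101⟩ + 0.5539i|111⟩

H on qubit 1 mixes each pair of kets that differ only in qubit 1: amplitudes (a, b) of (|…0…⟩, |…1…⟩) become ((a + b)/√2, (a − b)/√2). Kets absent from the input have amplitude 0.
(|000⟩, |010⟩): (a, b) = (0, -0.6215) → (-0.4395, 0.4395)
(|101⟩, |111⟩): (a, b) = (0, -0.7834i) → (-0.5539i, 0.5539i)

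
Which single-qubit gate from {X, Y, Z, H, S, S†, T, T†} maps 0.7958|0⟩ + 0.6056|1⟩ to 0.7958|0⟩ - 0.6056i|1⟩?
S†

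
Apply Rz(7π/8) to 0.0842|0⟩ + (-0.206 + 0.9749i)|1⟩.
(0.01643 - 0.08258i)|0⟩ + (-0.9964 - 0.01185i)|1⟩

Rz(7π/8) = [[e^(−iθ/2), 0], [0, e^(iθ/2)]] with e^(±iθ/2) = cos(θ/2) ± i·sin(θ/2); θ = 7π/8, cos(θ/2) ≈ 0.19509, sin(θ/2) ≈ 0.980785.
With a = amp(|0⟩) = 0.0842 and b = amp(|1⟩) = (-0.206 + 0.9749i):
new amp(|0⟩) = (0.19509 - 0.980785i)·a = (0.01643 - 0.08258i)
new amp(|1⟩) = (0.19509 + 0.980785i)·b = (-0.9964 - 0.01185i)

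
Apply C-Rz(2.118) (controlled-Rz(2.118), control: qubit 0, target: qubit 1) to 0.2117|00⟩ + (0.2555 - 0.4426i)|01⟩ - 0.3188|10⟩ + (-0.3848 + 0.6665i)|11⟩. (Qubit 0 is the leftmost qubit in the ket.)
0.2117|00⟩ + (0.2555 - 0.4426i)|01⟩ + (-0.1561 + 0.278i)|10⟩ + (-0.7696 - 0.00908i)|11⟩

C-Rz(2.118) leaves the control-|0⟩ kets |00⟩, |01⟩ unchanged and applies Rz(2.118) to qubit 1 on the control-|1⟩ pair (|10⟩, |11⟩).
Rz(2.118) = [[e^(−iθ/2), 0], [0, e^(iθ/2)]] with e^(±iθ/2) = cos(θ/2) ± i·sin(θ/2); θ = 2.118, cos(θ/2) ≈ 0.489744, sin(θ/2) ≈ 0.871866.
With a = amp(|10⟩) = -0.3188 and b = amp(|11⟩) = (-0.3848 + 0.6665i):
new amp(|10⟩) = (0.489744 - 0.871866i)·a = (-0.1561 + 0.278i)
new amp(|11⟩) = (0.489744 + 0.871866i)·b = (-0.7696 - 0.00908i)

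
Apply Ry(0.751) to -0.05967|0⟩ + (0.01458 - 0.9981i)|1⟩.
(-0.06086 + 0.366i)|0⟩ + (-0.008319 - 0.9286i)|1⟩

Ry(0.751) = [[cos(θ/2), −sin(θ/2)], [sin(θ/2), cos(θ/2)]]; θ = 0.751, cos(θ/2) ≈ 0.930324, sin(θ/2) ≈ 0.366738.
With a = amp(|0⟩) = -0.05967 and b = amp(|1⟩) = (0.01458 - 0.9981i):
new amp(|0⟩) = (0.930324)·a + (-0.366738)·b = (-0.06086 + 0.366i)
new amp(|1⟩) = (0.366738)·a + (0.930324)·b = (-0.008319 - 0.9286i)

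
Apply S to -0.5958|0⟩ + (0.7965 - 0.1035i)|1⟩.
-0.5958|0⟩ + (0.1035 + 0.7965i)|1⟩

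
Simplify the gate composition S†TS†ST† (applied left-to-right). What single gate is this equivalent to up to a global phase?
S†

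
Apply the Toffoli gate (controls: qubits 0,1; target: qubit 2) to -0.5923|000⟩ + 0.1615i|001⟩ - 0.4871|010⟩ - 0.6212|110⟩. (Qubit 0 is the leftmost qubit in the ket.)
-0.5923|000⟩ + 0.1615i|001⟩ - 0.4871|010⟩ - 0.6212|111⟩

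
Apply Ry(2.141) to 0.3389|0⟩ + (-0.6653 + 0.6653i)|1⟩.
(0.7463 - 0.5838i)|0⟩ + (-0.02177 + 0.3191i)|1⟩

Ry(2.141) = [[cos(θ/2), −sin(θ/2)], [sin(θ/2), cos(θ/2)]]; θ = 2.141, cos(θ/2) ≈ 0.479686, sin(θ/2) ≈ 0.87744.
With a = amp(|0⟩) = 0.3389 and b = amp(|1⟩) = (-0.6653 + 0.6653i):
new amp(|0⟩) = (0.479686)·a + (-0.87744)·b = (0.7463 - 0.5838i)
new amp(|1⟩) = (0.87744)·a + (0.479686)·b = (-0.02177 + 0.3191i)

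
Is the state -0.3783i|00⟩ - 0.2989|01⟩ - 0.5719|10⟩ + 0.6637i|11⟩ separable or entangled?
Entangled

Writing the state as a|00⟩ + b|01⟩ + c|10⟩ + d|11⟩, it is a product state iff ad − bc = 0.
Here (a, b, c, d) = (-0.3783i, -0.2989, -0.5719, 0.6637i): ad − bc = (-0.3783i)(0.6637i) − (-0.2989)(-0.5719) = 0.08014 ≠ 0, so the state is entangled.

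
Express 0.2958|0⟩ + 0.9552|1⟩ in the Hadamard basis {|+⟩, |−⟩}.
0.8846|+⟩ - 0.4663|−⟩

With |ψ⟩ = α|0⟩ + β|1⟩, the Hadamard-basis coefficients are ⟨+|ψ⟩ = (α + β)/√2 and ⟨−|ψ⟩ = (α − β)/√2.
Here α = 0.2958, β = 0.9552: (α + β)/√2 = 0.8846, (α − β)/√2 = -0.4663.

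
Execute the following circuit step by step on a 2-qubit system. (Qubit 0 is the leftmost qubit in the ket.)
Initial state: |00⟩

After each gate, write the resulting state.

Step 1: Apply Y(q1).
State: i|01⟩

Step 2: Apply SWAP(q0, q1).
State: i|10⟩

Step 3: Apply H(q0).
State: (1/√2)i|00⟩ - (1/√2)i|10⟩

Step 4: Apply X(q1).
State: (1/√2)i|01⟩ - (1/√2)i|11⟩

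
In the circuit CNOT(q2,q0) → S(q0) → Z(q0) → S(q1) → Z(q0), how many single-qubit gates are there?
4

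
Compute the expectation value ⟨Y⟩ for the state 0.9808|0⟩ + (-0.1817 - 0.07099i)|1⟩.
-0.1393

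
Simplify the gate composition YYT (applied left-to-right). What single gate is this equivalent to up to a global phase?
T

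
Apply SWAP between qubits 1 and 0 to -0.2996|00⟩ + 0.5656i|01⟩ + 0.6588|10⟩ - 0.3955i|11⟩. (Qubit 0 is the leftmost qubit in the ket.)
-0.2996|00⟩ + 0.6588|01⟩ + 0.5656i|10⟩ - 0.3955i|11⟩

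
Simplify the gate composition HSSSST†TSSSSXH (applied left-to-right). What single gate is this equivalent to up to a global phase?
Z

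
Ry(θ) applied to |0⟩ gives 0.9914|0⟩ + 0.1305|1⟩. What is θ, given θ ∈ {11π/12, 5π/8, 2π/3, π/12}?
π/12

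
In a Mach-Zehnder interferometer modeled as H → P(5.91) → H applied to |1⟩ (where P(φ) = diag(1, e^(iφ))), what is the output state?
(0.03441 + 0.1823i)|0⟩ + (0.9656 - 0.1823i)|1⟩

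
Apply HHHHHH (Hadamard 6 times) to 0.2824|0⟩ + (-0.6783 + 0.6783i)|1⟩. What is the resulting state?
0.2824|0⟩ + (-0.6783 + 0.6783i)|1⟩

H² = I, so an even number of Hadamards cancels: H^6 = I and the state is unchanged.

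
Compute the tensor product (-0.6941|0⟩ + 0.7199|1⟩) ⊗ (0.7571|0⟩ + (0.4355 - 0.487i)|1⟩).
-0.5255|00⟩ + (-0.3023 + 0.338i)|01⟩ + 0.545|10⟩ + (0.3135 - 0.3506i)|11⟩

amp(|b₁b₂…⟩) = product of the factor amplitudes for bits b₁, b₂, …; only kets whose every factor amplitude is nonzero survive.
|00⟩: (-0.6941)(0.7571) = -0.5255
|01⟩: (-0.6941)(0.4355 - 0.487i) = (-0.3023 + 0.338i)
|10⟩: (0.7199)(0.7571) = 0.545
|11⟩: (0.7199)(0.4355 - 0.487i) = (0.3135 - 0.3506i)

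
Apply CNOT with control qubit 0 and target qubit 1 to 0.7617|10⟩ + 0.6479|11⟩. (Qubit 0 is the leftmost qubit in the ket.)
0.6479|10⟩ + 0.7617|11⟩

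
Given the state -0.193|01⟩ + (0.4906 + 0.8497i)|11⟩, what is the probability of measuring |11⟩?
0.9627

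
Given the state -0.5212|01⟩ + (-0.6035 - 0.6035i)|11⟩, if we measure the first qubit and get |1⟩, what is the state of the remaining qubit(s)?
(-1/√2 - (1/√2)i)|1⟩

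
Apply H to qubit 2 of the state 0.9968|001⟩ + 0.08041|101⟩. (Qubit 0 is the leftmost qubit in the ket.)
0.7048|000⟩ - 0.7048|001⟩ + 0.05686|100⟩ - 0.05686|101⟩

H on qubit 2 mixes each pair of kets that differ only in qubit 2: amplitudes (a, b) of (|…0…⟩, |…1…⟩) become ((a + b)/√2, (a − b)/√2). Kets absent from the input have amplitude 0.
(|000⟩, |001⟩): (a, b) = (0, 0.9968) → (0.7048, -0.7048)
(|100⟩, |101⟩): (a, b) = (0, 0.08041) → (0.05686, -0.05686)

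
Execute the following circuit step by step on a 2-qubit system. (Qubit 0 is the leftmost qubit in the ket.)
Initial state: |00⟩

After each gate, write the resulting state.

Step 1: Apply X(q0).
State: |10⟩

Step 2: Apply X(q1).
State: |11⟩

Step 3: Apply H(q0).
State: 1/√2|01⟩ - 1/√2|11⟩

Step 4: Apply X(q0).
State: -1/√2|01⟩ + 1/√2|11⟩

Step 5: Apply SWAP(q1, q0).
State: -1/√2|10⟩ + 1/√2|11⟩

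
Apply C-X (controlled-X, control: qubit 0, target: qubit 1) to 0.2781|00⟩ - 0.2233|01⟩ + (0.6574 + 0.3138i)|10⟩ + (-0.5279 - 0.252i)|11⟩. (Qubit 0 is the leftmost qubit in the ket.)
0.2781|00⟩ - 0.2233|01⟩ + (-0.5279 - 0.252i)|10⟩ + (0.6574 + 0.3138i)|11⟩

C-X leaves the control-|0⟩ kets |00⟩, |01⟩ unchanged and applies X to qubit 1 on the control-|1⟩ pair (|10⟩, |11⟩).
X = [[0, 1], [1, 0]].
With a = amp(|10⟩) = (0.6574 + 0.3138i) and b = amp(|11⟩) = (-0.5279 - 0.252i):
new amp(|10⟩) = (1)·b = (-0.5279 - 0.252i)
new amp(|11⟩) = (1)·a = (0.6574 + 0.3138i)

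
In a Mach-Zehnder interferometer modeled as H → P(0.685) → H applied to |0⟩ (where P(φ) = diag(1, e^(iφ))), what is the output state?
(0.8872 + 0.3163i)|0⟩ + (0.1128 - 0.3163i)|1⟩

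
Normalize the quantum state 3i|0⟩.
i|0⟩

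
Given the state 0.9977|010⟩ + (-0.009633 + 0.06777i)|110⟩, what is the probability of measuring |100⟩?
0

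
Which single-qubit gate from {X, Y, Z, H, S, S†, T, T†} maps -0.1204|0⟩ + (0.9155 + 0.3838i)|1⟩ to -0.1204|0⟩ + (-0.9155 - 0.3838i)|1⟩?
Z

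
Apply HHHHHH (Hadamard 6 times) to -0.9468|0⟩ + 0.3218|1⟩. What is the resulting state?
-0.9468|0⟩ + 0.3218|1⟩

H² = I, so an even number of Hadamards cancels: H^6 = I and the state is unchanged.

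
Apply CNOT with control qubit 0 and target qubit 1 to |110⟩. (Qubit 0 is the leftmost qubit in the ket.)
|100⟩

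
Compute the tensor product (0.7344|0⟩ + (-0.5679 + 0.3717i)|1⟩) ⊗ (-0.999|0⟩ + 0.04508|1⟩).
-0.7337|00⟩ + 0.03311|01⟩ + (0.5673 - 0.3713i)|10⟩ + (-0.0256 + 0.01676i)|11⟩

amp(|b₁b₂…⟩) = product of the factor amplitudes for bits b₁, b₂, …; only kets whose every factor amplitude is nonzero survive.
|00⟩: (0.7344)(-0.999) = -0.7337
|01⟩: (0.7344)(0.04508) = 0.03311
|10⟩: (-0.5679 + 0.3717i)(-0.999) = (0.5673 - 0.3713i)
|11⟩: (-0.5679 + 0.3717i)(0.04508) = (-0.0256 + 0.01676i)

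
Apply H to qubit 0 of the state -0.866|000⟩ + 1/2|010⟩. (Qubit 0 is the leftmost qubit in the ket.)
-0.6124|000⟩ + 1/√8|010⟩ - 0.6124|100⟩ + 1/√8|110⟩

H on qubit 0 mixes each pair of kets that differ only in qubit 0: amplitudes (a, b) of (|…0…⟩, |…1…⟩) become ((a + b)/√2, (a − b)/√2). Kets absent from the input have amplitude 0.
(|000⟩, |100⟩): (a, b) = (-0.866, 0) → (-0.6124, -0.6124)
(|010⟩, |110⟩): (a, b) = (1/2, 0) → (1/√8, 1/√8)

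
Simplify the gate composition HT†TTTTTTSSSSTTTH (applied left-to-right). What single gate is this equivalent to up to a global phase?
I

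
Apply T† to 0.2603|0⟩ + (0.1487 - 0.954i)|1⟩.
0.2603|0⟩ + (-0.5694 - 0.7797i)|1⟩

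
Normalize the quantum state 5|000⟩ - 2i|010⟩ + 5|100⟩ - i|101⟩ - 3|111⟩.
0.625|000⟩ - 0.25i|010⟩ + 0.625|100⟩ - 0.125i|101⟩ - 0.375|111⟩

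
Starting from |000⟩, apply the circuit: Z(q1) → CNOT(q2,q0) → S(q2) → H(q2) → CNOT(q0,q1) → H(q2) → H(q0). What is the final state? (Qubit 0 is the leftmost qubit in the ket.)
1/√2|000⟩ + 1/√2|100⟩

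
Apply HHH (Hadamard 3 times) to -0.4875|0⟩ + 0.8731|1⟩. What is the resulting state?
0.2727|0⟩ - 0.9621|1⟩

H² = I, so H^3 = H: a single Hadamard. With (a, b) = (-0.4875, 0.8731), H gives ((a + b)/√2, (a − b)/√2) = (0.2727, -0.9621).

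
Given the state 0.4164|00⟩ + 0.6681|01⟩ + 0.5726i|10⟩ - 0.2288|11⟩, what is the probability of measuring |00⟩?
0.1734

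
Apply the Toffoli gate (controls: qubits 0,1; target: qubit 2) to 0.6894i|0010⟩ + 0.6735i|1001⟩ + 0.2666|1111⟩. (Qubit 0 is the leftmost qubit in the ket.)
0.6894i|0010⟩ + 0.6735i|1001⟩ + 0.2666|1101⟩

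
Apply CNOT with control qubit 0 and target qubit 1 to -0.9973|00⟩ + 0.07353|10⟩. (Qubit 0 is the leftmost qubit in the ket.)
-0.9973|00⟩ + 0.07353|11⟩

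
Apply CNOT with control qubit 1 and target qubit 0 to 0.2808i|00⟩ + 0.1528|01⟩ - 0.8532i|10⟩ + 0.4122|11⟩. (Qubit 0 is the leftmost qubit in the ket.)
0.2808i|00⟩ + 0.4122|01⟩ - 0.8532i|10⟩ + 0.1528|11⟩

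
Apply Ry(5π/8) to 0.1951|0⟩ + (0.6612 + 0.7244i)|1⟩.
(-0.4414 - 0.6023i)|0⟩ + (0.5296 + 0.4025i)|1⟩

Ry(5π/8) = [[cos(θ/2), −sin(θ/2)], [sin(θ/2), cos(θ/2)]]; θ = 5π/8, cos(θ/2) ≈ 0.55557, sin(θ/2) ≈ 0.83147.
With a = amp(|0⟩) = 0.1951 and b = amp(|1⟩) = (0.6612 + 0.7244i):
new amp(|0⟩) = (0.55557)·a + (-0.83147)·b = (-0.4414 - 0.6023i)
new amp(|1⟩) = (0.83147)·a + (0.55557)·b = (0.5296 + 0.4025i)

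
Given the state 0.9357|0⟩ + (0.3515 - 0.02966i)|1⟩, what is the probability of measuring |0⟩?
0.8755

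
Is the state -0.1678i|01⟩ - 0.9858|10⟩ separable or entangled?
Entangled

Writing the state as a|00⟩ + b|01⟩ + c|10⟩ + d|11⟩, it is a product state iff ad − bc = 0.
Here (a, b, c, d) = (0, -0.1678i, -0.9858, 0): ad − bc = (0)(0) − (-0.1678i)(-0.9858) = -0.1654i ≠ 0, so the state is entangled.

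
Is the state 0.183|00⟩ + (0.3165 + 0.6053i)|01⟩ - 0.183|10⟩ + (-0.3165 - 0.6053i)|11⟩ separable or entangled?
Separable

Writing the state as a|00⟩ + b|01⟩ + c|10⟩ + d|11⟩, it is a product state iff ad − bc = 0.
Here (a, b, c, d) = (0.183, (0.3165 + 0.6053i), -0.183, (-0.3165 - 0.6053i)): ad − bc = (0.183)(-0.3165 - 0.6053i) − (0.3165 + 0.6053i)(-0.183) = 0, so the state is separable.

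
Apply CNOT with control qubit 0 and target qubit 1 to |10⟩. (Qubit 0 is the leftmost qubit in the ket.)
|11⟩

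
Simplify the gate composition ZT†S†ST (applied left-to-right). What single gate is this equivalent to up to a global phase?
Z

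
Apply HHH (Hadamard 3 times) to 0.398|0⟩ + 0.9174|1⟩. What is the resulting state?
0.9301|0⟩ - 0.3673|1⟩

H² = I, so H^3 = H: a single Hadamard. With (a, b) = (0.398, 0.9174), H gives ((a + b)/√2, (a − b)/√2) = (0.9301, -0.3673).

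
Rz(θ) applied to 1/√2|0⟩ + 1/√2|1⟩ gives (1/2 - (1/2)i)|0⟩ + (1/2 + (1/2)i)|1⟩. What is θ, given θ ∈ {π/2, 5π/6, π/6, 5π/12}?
π/2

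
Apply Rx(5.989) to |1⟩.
-0.1466i|0⟩ - 0.9892|1⟩

Rx(5.989) = [[cos(θ/2), −i·sin(θ/2)], [−i·sin(θ/2), cos(θ/2)]]; θ = 5.989, cos(θ/2) ≈ -0.989201, sin(θ/2) ≈ 0.146563.
With a = amp(|0⟩) = 0 and b = amp(|1⟩) = 1:
new amp(|0⟩) = (-0.989201)·a + (-0.146563i)·b = -0.1466i
new amp(|1⟩) = (-0.146563i)·a + (-0.989201)·b = -0.9892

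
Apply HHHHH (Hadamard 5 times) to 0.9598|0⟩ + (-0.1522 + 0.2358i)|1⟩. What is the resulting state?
(0.5711 + 0.1667i)|0⟩ + (0.7863 - 0.1667i)|1⟩

H² = I, so H^5 = H: a single Hadamard. With (a, b) = (0.9598, (-0.1522 + 0.2358i)), H gives ((a + b)/√2, (a − b)/√2) = ((0.5711 + 0.1667i), (0.7863 - 0.1667i)).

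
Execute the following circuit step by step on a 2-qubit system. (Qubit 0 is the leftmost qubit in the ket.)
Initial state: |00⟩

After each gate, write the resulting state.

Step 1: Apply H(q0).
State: 1/√2|00⟩ + 1/√2|10⟩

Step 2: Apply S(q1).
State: 1/√2|00⟩ + 1/√2|10⟩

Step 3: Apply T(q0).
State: 1/√2|00⟩ + (1/2 + (1/2)i)|10⟩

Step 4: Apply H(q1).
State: 1/2|00⟩ + 1/2|01⟩ + (1/√8 + (1/√8)i)|10⟩ + (1/√8 + (1/√8)i)|11⟩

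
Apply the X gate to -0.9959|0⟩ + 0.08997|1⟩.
0.08997|0⟩ - 0.9959|1⟩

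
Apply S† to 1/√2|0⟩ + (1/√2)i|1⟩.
1/√2|0⟩ + 1/√2|1⟩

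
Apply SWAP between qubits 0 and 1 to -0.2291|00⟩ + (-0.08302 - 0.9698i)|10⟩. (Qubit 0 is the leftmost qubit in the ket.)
-0.2291|00⟩ + (-0.08302 - 0.9698i)|01⟩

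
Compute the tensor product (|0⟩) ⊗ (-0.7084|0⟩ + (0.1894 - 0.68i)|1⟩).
-0.7084|00⟩ + (0.1894 - 0.68i)|01⟩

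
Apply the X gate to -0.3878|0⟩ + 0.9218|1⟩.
0.9218|0⟩ - 0.3878|1⟩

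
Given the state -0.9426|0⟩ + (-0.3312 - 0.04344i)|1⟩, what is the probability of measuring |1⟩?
0.1116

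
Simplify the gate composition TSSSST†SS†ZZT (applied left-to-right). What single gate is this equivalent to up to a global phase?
T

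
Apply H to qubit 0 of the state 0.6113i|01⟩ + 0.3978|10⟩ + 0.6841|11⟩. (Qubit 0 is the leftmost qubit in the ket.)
0.2813|00⟩ + (0.4837 + 0.4323i)|01⟩ - 0.2813|10⟩ + (-0.4837 + 0.4323i)|11⟩

H on qubit 0 mixes each pair of kets that differ only in qubit 0: amplitudes (a, b) of (|…0…⟩, |…1…⟩) become ((a + b)/√2, (a − b)/√2). Kets absent from the input have amplitude 0.
(|00⟩, |10⟩): (a, b) = (0, 0.3978) → (0.2813, -0.2813)
(|01⟩, |11⟩): (a, b) = (0.6113i, 0.6841) → ((0.4837 + 0.4323i), (-0.4837 + 0.4323i))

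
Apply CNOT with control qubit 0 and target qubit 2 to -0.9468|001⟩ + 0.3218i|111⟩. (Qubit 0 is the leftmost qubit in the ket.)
-0.9468|001⟩ + 0.3218i|110⟩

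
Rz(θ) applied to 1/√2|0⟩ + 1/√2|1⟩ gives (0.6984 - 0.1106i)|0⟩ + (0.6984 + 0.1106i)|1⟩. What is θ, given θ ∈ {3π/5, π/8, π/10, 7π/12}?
π/10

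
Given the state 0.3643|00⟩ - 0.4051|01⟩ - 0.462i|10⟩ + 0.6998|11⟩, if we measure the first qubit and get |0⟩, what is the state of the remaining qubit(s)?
0.6687|0⟩ - 0.7436|1⟩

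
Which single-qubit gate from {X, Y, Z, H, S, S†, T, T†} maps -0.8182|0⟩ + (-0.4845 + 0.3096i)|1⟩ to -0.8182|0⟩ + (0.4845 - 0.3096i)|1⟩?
Z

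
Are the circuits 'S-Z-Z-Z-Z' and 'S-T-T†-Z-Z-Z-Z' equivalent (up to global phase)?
Yes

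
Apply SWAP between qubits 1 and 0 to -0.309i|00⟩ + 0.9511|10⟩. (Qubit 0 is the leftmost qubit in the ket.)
-0.309i|00⟩ + 0.9511|01⟩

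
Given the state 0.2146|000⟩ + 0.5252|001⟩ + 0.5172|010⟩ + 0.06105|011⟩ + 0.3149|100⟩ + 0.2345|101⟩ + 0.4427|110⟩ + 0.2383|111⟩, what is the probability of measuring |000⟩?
0.04605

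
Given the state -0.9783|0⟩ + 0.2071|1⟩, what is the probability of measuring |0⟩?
0.9571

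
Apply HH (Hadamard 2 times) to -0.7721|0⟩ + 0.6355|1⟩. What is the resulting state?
-0.7721|0⟩ + 0.6355|1⟩

H² = I, so an even number of Hadamards cancels: H^2 = I and the state is unchanged.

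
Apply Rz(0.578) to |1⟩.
(0.9585 + 0.285i)|1⟩

Rz(0.578) = [[e^(−iθ/2), 0], [0, e^(iθ/2)]] with e^(±iθ/2) = cos(θ/2) ± i·sin(θ/2); θ = 0.578, cos(θ/2) ≈ 0.958529, sin(θ/2) ≈ 0.284994.
With a = amp(|0⟩) = 0 and b = amp(|1⟩) = 1:
new amp(|0⟩) = (0.958529 - 0.284994i)·a = 0
new amp(|1⟩) = (0.958529 + 0.284994i)·b = (0.9585 + 0.285i)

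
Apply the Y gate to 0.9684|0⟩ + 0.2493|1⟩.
-0.2493i|0⟩ + 0.9684i|1⟩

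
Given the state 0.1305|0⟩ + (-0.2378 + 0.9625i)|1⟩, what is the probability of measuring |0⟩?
0.01703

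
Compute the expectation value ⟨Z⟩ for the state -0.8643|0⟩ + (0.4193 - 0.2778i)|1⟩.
0.494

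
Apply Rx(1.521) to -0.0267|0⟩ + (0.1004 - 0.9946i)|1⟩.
(-0.7049 - 0.0692i)|0⟩ + (0.07274 - 0.7022i)|1⟩

Rx(1.521) = [[cos(θ/2), −i·sin(θ/2)], [−i·sin(θ/2), cos(θ/2)]]; θ = 1.521, cos(θ/2) ≈ 0.724491, sin(θ/2) ≈ 0.689284.
With a = amp(|0⟩) = -0.0267 and b = amp(|1⟩) = (0.1004 - 0.9946i):
new amp(|0⟩) = (0.724491)·a + (-0.689284i)·b = (-0.7049 - 0.0692i)
new amp(|1⟩) = (-0.689284i)·a + (0.724491)·b = (0.07274 - 0.7022i)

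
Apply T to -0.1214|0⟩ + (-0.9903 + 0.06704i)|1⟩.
-0.1214|0⟩ + (-0.7477 - 0.6528i)|1⟩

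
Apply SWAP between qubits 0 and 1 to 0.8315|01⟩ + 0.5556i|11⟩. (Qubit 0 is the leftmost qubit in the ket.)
0.8315|10⟩ + 0.5556i|11⟩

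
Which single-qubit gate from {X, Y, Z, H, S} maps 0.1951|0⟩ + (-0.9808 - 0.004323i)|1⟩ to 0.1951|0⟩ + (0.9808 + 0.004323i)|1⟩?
Z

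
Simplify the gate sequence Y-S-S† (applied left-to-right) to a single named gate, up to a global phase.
Y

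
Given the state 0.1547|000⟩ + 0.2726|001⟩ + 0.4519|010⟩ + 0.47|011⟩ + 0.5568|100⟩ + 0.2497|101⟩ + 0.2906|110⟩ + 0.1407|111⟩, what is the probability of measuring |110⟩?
0.08445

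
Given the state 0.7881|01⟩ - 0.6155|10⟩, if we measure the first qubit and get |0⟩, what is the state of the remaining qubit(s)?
|1⟩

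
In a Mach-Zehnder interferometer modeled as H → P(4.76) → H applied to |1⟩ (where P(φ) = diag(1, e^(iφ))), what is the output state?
(0.4762 + 0.4994i)|0⟩ + (0.5238 - 0.4994i)|1⟩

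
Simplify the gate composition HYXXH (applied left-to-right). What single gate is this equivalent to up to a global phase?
Y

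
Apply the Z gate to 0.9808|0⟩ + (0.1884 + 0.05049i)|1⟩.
0.9808|0⟩ + (-0.1884 - 0.05049i)|1⟩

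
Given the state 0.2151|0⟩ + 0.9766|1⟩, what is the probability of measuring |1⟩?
0.9537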